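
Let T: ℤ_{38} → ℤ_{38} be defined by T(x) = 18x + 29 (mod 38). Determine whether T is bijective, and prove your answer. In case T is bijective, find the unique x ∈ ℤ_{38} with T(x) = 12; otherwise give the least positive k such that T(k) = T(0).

19

We have gcd(18, 38) = 2 > 1. Taking u = 0 and v = 19: T(0) = 29 and T(19) = 18·19 + 29 = 371 ≡ 29 (mod 38).
So T(0) = T(19) while 0 ≠ 19, so T is not injective, hence not bijective.
Since T is not bijective, we find the least positive k with T(k) = T(0): this means 18k ≡ 0 (mod 38), i.e. 38 ∣ 18k. Since gcd(18, 38) = 2, dividing through by 2 this holds exactly when 19 ∣ 9k, and as gcd(9, 19) = 1, exactly when 19 ∣ k.
The smallest positive such k is 19.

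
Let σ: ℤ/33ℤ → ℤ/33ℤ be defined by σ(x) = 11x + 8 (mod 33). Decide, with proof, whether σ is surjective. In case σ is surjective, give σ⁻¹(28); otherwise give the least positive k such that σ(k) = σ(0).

3

Since gcd(11, 33) = 11, we have 11x ≡ 0 (mod 11) for all x, so σ(x) ≡ 8 (mod 11).
But 0 ≢ 8 (mod 11), so 0 ∈ ℤ/33ℤ has no preimage. So σ is not surjective.
Since σ is not surjective, we find the least positive k with σ(k) = σ(0): this means 11k ≡ 0 (mod 33), i.e. 33 ∣ 11k. Since gcd(11, 33) = 11, dividing through by 11 this holds exactly when 3 ∣ k.
The smallest positive such k is 3.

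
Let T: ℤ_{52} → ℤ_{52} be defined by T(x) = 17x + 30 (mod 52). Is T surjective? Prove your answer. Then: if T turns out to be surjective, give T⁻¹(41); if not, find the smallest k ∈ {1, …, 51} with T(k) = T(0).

Since gcd(17, 52) = 1, 17 is invertible modulo 52. Euclid's algorithm: 52 = 3·17 + 1; back-substituting gives 1 = 49·17 − 16·52, so 17⁻¹ ≡ 49 (mod 52).
For any y ∈ ℤ_{52}, x = 49(y − 30) mod 52 satisfies T(x) = 17·49(y − 30) + 30 ≡ y (since 17·49 ≡ 1 mod 52). So every y has a preimage.
Thus T is surjective.
Since T is surjective, we compute T⁻¹(41): solve 17x + 30 ≡ 41 (mod 52), i.e. 17x ≡ 11 (mod 52).
Multiplying by 17⁻¹ = 49 gives x ≡ 49·11 = 539 = 10·52 + 19 ≡ 19 (mod 52).
Check: T(19) = 17·19 + 30 = 353 = 6·52 + 41 ≡ 41 (mod 52).

19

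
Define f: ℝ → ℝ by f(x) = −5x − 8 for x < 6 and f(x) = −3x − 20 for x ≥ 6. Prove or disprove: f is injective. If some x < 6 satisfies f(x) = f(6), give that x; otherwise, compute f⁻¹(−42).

Both pieces are strictly decreasing (slopes −5 and −3), so each is injective on its own interval.
The left piece maps (−∞, 6) onto (−38, ∞); the right piece maps [6, ∞) onto (−∞, −38].
These images are disjoint, so no value is attained by both pieces. Thus f is injective.
Because the two images are disjoint, no x < 6 has f(x) = f(6), so we compute f⁻¹(−42): −42 lies in (−∞, −38], so solve −3x − 20 = −42: x = (−42 + 20)/(−3) = 22/3.

22/3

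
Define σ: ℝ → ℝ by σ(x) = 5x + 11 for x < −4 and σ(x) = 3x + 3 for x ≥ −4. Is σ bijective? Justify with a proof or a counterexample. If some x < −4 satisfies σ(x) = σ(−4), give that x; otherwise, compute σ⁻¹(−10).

Both pieces are strictly increasing (slopes 5 and 3), so each is injective on its own interval.
The left piece maps (−∞, −4) onto (−∞, −9); the right piece maps [−4, ∞) onto [−9, ∞).
Since −9 = −9, the images partition ℝ: σ is injective and surjective, hence bijective.
Because the two images are disjoint, no x < −4 has σ(x) = σ(−4), so we compute σ⁻¹(−10): −10 lies in (−∞, −9), so solve 5x + 11 = −10: x = (−10 − 11)/5 = −21/5.

-21/5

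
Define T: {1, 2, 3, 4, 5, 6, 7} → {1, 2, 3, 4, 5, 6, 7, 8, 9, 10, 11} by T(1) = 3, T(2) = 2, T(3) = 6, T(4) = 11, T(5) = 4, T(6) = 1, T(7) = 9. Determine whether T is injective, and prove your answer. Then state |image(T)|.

7

The values T(1), …, T(7) are 3, 2, 6, 11, 4, 1, 9 — all distinct.
So T(u) = T(v) only when u = v, and T is injective.
The image of T is {1, 2, 3, 4, 6, 9, 11}, which has 7 elements.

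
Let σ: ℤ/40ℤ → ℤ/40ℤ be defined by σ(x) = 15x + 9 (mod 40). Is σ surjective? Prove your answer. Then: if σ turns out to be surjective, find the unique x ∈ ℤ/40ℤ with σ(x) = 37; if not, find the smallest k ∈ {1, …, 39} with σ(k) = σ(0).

Recall: surjectivity means every element of the codomain has a preimage under σ.
Since gcd(15, 40) = 5, we have 15x ≡ 0 (mod 5) for all x, so σ(x) ≡ 4 (mod 5).
But 0 ≢ 4 (mod 5), so 0 ∈ ℤ/40ℤ has no preimage. So σ is not surjective.
Since σ is not surjective, we find the least positive k with σ(k) = σ(0): this means 15k ≡ 0 (mod 40), i.e. 40 ∣ 15k. Since gcd(15, 40) = 5, dividing through by 5 this holds exactly when 8 ∣ 3k, and as gcd(3, 8) = 1, exactly when 8 ∣ k.
The smallest positive such k is 8.

8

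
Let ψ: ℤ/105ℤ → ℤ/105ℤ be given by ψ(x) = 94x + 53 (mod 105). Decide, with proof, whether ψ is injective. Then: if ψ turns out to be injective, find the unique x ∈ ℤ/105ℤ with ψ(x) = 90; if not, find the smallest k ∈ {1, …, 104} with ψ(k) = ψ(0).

73

By definition, ψ is injective if ψ(a) = ψ(b) implies a = b.
Suppose ψ(a) = ψ(b) in ℤ/105ℤ. Then 94a + 53 ≡ 94b + 53 (mod 105), therefore 94(a − b) ≡ 0 (mod 105).
Since gcd(94, 105) = 1, 94 is invertible modulo 105, therefore a − b ≡ 0 (mod 105), i.e. a = b.
Thus ψ is injective.
We now compute 94⁻¹ mod 105 explicitly. Euclid's algorithm: 105 = 1·94 + 11, 94 = 8·11 + 6, 11 = 1·6 + 5, 6 = 1·5 + 1; back-substituting gives 1 = 19·94 − 17·105, so 94⁻¹ ≡ 19 (mod 105).
Since ψ is injective, we compute ψ⁻¹(90): solve 94x + 53 ≡ 90 (mod 105), i.e. 94x ≡ 37 (mod 105).
Multiplying by 94⁻¹ = 19 gives x ≡ 19·37 = 703 = 6·105 + 73 ≡ 73 (mod 105).
Check: ψ(73) = 94·73 + 53 = 6915 = 65·105 + 90 ≡ 90 (mod 105).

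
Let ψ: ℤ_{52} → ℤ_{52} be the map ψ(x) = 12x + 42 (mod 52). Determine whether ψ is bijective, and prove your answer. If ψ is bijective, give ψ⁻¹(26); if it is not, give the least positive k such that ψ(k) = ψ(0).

We have gcd(12, 52) = 4 > 1. Taking s = 0 and t = 13: ψ(0) = 42 and ψ(13) = 12·13 + 42 = 198 ≡ 42 (mod 52).
So ψ(0) = ψ(13) while 0 ≠ 13, therefore ψ is not injective, hence not bijective.
Since ψ is not bijective, we find the least positive k with ψ(k) = ψ(0): this means 12k ≡ 0 (mod 52), i.e. 52 ∣ 12k. Since gcd(12, 52) = 4, dividing through by 4 this holds exactly when 13 ∣ 3k, and as gcd(3, 13) = 1, exactly when 13 ∣ k.
The smallest positive such k is 13.

13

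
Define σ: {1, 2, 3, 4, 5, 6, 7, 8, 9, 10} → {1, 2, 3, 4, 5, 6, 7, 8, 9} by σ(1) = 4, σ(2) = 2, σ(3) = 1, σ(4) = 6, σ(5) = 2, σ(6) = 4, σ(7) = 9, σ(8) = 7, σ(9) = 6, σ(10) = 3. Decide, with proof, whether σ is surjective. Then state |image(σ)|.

7

No element maps to 5, so σ is not surjective.
The image of σ is {1, 2, 3, 4, 6, 7, 9}, which has 7 elements.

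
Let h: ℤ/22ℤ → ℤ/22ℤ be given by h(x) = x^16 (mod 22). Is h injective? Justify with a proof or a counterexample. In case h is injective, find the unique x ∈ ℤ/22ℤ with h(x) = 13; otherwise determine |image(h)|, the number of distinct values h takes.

12

h(10): Repeated squaring mod 22: 10^1 ≡ 10, 10^2 ≡ 10² = 100 ≡ 12, 10^4 ≡ 12² = 144 ≡ 12, 10^8 ≡ 12² = 144 ≡ 12, 10^16 ≡ 12² = 144 ≡ 12. So 10^16 ≡ 12 (mod 22).
h(12): Repeated squaring mod 22: 12^1 ≡ 12, 12^2 ≡ 12² = 144 ≡ 12, 12^4 ≡ 12² = 144 ≡ 12, 12^8 ≡ 12² = 144 ≡ 12, 12^16 ≡ 12² = 144 ≡ 12. So 12^16 ≡ 12 (mod 22).
So h(10) = h(12) = 12 while 10 ≠ 12, so h is not injective.
Since h is not injective, we determine |image(h)|. Computing x^16 mod 22 for each x (by repeated squaring, reducing mod 22 at every step), the values h(0), h(1), …, h(21) are: 0, 1, 20, 3, 4, 5, 16, 15, 14, 9, 12, 11, 12, 9, 14, 15, 16, 5, 4, 3, 20, 1.
The distinct values are {0, 1, 3, 4, 5, 9, 11, 12, 14, 15, 16, 20}; there are 12 of them.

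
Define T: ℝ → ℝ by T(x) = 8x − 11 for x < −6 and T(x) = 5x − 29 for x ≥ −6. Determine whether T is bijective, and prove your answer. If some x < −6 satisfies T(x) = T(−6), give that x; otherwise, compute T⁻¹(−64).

Both pieces are strictly increasing (slopes 8 and 5), so each is injective on its own interval.
The left piece maps (−∞, −6) onto (−∞, −59); the right piece maps [−6, ∞) onto [−59, ∞).
Since −59 = −59, the images partition ℝ: T is injective and surjective, hence bijective.
Because the two images are disjoint, no x < −6 has T(x) = T(−6), so we compute T⁻¹(−64): −64 lies in (−∞, −59), so solve 8x − 11 = −64: x = (−64 + 11)/8 = −53/8.

-53/8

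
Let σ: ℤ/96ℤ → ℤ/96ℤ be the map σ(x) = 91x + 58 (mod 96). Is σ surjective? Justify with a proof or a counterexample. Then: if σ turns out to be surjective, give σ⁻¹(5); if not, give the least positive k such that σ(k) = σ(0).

Since gcd(91, 96) = 1, 91 is invertible modulo 96. Euclid's algorithm: 96 = 1·91 + 5, 91 = 18·5 + 1; back-substituting gives 1 = 19·91 − 18·96, so 91⁻¹ ≡ 19 (mod 96).
For any y ∈ ℤ/96ℤ, x = 19(y − 58) mod 96 satisfies σ(x) = 91·19(y − 58) + 58 ≡ y (since 91·19 ≡ 1 mod 96). So every y has a preimage.
Thus σ is surjective.
Since σ is surjective, we compute σ⁻¹(5): solve 91x + 58 ≡ 5 (mod 96), i.e. 91x ≡ 43 (mod 96).
Multiplying by 91⁻¹ = 19 gives x ≡ 19·43 = 817 = 8·96 + 49 ≡ 49 (mod 96).
Check: σ(49) = 91·49 + 58 = 4517 = 47·96 + 5 ≡ 5 (mod 96).

49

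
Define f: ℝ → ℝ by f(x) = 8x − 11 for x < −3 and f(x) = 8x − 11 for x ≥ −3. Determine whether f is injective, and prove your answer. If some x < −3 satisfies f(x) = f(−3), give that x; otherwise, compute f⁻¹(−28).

Both pieces are strictly increasing (slopes 8 and 8), so each is injective on its own interval.
The left piece maps (−∞, −3) onto (−∞, −35); the right piece maps [−3, ∞) onto [−35, ∞).
These images are disjoint, so no value is attained by both pieces. Hence f is injective.
Because the two images are disjoint, no x < −3 has f(x) = f(−3), so we compute f⁻¹(−28): −28 lies in [−35, ∞), so solve 8x − 11 = −28: x = (−28 + 11)/8 = −17/8.

-17/8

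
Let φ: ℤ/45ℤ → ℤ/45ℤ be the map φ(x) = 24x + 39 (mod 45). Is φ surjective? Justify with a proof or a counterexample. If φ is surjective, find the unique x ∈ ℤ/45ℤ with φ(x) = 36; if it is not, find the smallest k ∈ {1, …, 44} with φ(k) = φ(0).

Recall that φ is surjective if every y in the codomain equals φ(x) for some x in the domain.
Since gcd(24, 45) = 3, we have 24x ≡ 0 (mod 3) for all x, so φ(x) ≡ 0 (mod 3).
But 1 ≢ 0 (mod 3), so 1 ∈ ℤ/45ℤ has no preimage. Hence φ is not surjective.
Since φ is not surjective, we find the least positive k with φ(k) = φ(0): this means 24k ≡ 0 (mod 45), i.e. 45 ∣ 24k. Since gcd(24, 45) = 3, dividing through by 3 this holds exactly when 15 ∣ 8k, and as gcd(8, 15) = 1, exactly when 15 ∣ k.
The smallest positive such k is 15.

15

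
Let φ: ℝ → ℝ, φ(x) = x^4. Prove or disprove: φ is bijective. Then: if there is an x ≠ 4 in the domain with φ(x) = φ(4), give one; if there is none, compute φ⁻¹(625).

-4

φ(4) = 256 = (−4)^4 = φ(−4) (since 4 is even), with 4 ≠ −4. So φ is not injective, hence not bijective.
For the follow-up, such an x exists: taking x = −4 ∈ ℝ gives φ(−4) = 256 = φ(4) with −4 ≠ 4.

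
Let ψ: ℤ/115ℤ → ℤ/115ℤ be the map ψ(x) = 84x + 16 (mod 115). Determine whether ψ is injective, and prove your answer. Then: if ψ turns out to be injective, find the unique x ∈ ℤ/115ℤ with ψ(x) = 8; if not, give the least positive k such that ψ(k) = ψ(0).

93

If ψ(s) = ψ(t), then 84s ≡ 84t (mod 115). Because gcd(84, 115) = 1, we may cancel 84 to get s ≡ t (mod 115).
Therefore ψ is injective.
We now compute 84⁻¹ mod 115 explicitly. Euclid's algorithm: 115 = 1·84 + 31, 84 = 2·31 + 22, 31 = 1·22 + 9, 22 = 2·9 + 4, 9 = 2·4 + 1; back-substituting gives 1 = 89·84 − 65·115, so 84⁻¹ ≡ 89 (mod 115).
Since ψ is injective, we find ψ⁻¹(8): we need 84x ≡ 8 − 16 ≡ 107 (mod 115). Using 84⁻¹ = 89: x ≡ 89·107 = 9523 = 82·115 + 93, so x = 93.
Check: ψ(93) = 84·93 + 16 = 7828 = 68·115 + 8 ≡ 8 (mod 115).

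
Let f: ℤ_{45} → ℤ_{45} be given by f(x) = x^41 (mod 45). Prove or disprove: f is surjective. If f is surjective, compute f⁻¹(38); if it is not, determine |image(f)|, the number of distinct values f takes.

f(0) = 0^41 = 0.
f(15): Repeated squaring mod 45: 15^1 ≡ 15, 15^2 ≡ 15² = 225 ≡ 0, 15^4 ≡ 0² = 0, 15^8 ≡ 0² = 0, 15^16 ≡ 0² = 0, 15^32 ≡ 0² = 0. Since 41 = 32 + 8 + 1, 15^41 ≡ 0·0·15: 0·0 = 0, then 0·15 = 0. So 15^41 ≡ 0 (mod 45).
So f(0) = f(15) = 0 while 0 ≠ 15, therefore f is not injective.
A non-injective map from the 45-element set ℤ_{45} to itself takes at most 44 distinct values, so it cannot be surjective. Therefore f is not surjective.
Since f is not surjective, we determine |image(f)|. Computing x^41 mod 45 for each x (by repeated squaring, reducing mod 45 at every step), the values f(0), f(1), …, f(44) are: 0, 1, 32, 18, 34, 20, 36, 22, 8, 9, 10, 41, 27, 43, 29, 0, 31, 17, 18, 19, 5, 36, 7, 38, 9, 40, 26, 27, 28, 14, 0, 16, 2, 18, 4, 35, 36, 37, 23, 9, 25, 11, 27, 13, 44.
The distinct values are {0, 1, 2, 4, 5, 7, 8, 9, 10, 11, 13, 14, 16, 17, 18, 19, 20, 22, 23, 25, 26, 27, 28, 29, 31, 32, 34, 35, 36, 37, 38, 40, 41, 43, 44}; there are 35 of them.

35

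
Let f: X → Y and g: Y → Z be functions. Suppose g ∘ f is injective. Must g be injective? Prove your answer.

not injective

No. Take X = {0, 1, 2}, Y = {0, 1, 2, 3, 4}, Z = {0, 1, 2, 3, 4}, f(a) = a for each a ∈ X, and g(b) = 3 if b ∈ {3, 4} else g(b) = b.
Then g ∘ f = f is injective (X ⊂ Y and f is the inclusion), but g(3) = g(4) = 3 with 3 ≠ 4, so g is not injective.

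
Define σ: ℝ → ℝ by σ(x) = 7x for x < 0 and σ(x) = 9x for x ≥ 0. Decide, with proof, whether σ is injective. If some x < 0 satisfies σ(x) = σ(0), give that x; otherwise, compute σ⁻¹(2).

Both pieces are strictly increasing (slopes 7 and 9), so each is injective on its own interval.
The left piece maps (−∞, 0) onto (−∞, 0); the right piece maps [0, ∞) onto [0, ∞).
These images are disjoint, so no value is attained by both pieces. Hence σ is injective.
Because the two images are disjoint, no x < 0 has σ(x) = σ(0), so we compute σ⁻¹(2): 2 lies in [0, ∞), so solve 9x = 2: x = (2 − 0)/9 = 2/9.

2/9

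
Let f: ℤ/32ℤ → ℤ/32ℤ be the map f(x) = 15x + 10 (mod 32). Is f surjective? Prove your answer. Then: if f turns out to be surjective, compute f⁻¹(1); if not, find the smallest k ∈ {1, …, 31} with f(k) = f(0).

25

Recall: f is surjective if every y in the codomain equals f(x) for some x in the domain.
Since gcd(15, 32) = 1, 15 is invertible modulo 32. Euclid's algorithm: 32 = 2·15 + 2, 15 = 7·2 + 1; back-substituting gives 1 = 15·15 − 7·32, so 15⁻¹ ≡ 15 (mod 32).
For any y ∈ ℤ/32ℤ, x = 15(y − 10) mod 32 satisfies f(x) = 15·15(y − 10) + 10 ≡ y (since 15·15 ≡ 1 mod 32). So every y has a preimage.
Therefore f is surjective.
Since f is surjective, we find f⁻¹(1): we need 15x ≡ 1 − 10 ≡ 23 (mod 32). Using 15⁻¹ = 15: x ≡ 15·23 = 345 = 10·32 + 25, so x = 25.
Check: f(25) = 15·25 + 10 = 385 = 12·32 + 1 ≡ 1 (mod 32).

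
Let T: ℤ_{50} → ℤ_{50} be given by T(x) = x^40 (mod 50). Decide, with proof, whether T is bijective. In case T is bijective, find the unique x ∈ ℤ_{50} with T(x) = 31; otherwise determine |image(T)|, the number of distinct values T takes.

T(1) = 1^40 = 1.
T(3): Repeated squaring mod 50: 3^1 ≡ 3, 3^2 ≡ 3² = 9, 3^4 ≡ 9² = 81 ≡ 31, 3^8 ≡ 31² = 961 ≡ 11, 3^16 ≡ 11² = 121 ≡ 21, 3^32 ≡ 21² = 441 ≡ 41. Since 40 = 32 + 8, 3^40 ≡ 41·11: 41·11 = 451 ≡ 1. So 3^40 ≡ 1 (mod 50).
So T(1) = T(3) = 1 while 1 ≠ 3, therefore T is not injective, hence not bijective.
Since T is not bijective, we determine |image(T)|. Computing x^40 mod 50 for each x (by repeated squaring, reducing mod 50 at every step), the values T(0), T(1), …, T(49) are: 0, 1, 26, 1, 26, 25, 26, 1, 26, 1, 0, 1, 26, 1, 26, 25, 26, 1, 26, 1, 0, 1, 26, 1, 26, 25, 26, 1, 26, 1, 0, 1, 26, 1, 26, 25, 26, 1, 26, 1, 0, 1, 26, 1, 26, 25, 26, 1, 26, 1.
The distinct values are {0, 1, 25, 26}; there are 4 of them.

4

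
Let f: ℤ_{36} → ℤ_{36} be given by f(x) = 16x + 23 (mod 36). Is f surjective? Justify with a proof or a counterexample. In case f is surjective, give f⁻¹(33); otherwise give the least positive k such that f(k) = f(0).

9

Since gcd(16, 36) = 4, we have 16x ≡ 0 (mod 4) for all x, so f(x) ≡ 3 (mod 4).
But 0 ≢ 3 (mod 4), so 0 ∈ ℤ_{36} has no preimage. Therefore f is not surjective.
Since f is not surjective, we find the least positive k with f(k) = f(0): this means 16k ≡ 0 (mod 36), i.e. 36 ∣ 16k. Since gcd(16, 36) = 4, dividing through by 4 this holds exactly when 9 ∣ 4k, and as gcd(4, 9) = 1, exactly when 9 ∣ k.
The smallest positive such k is 9.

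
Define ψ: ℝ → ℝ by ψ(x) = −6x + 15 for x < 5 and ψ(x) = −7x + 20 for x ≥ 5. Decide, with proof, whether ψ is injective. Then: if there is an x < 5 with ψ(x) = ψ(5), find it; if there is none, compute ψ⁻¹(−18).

38/7

Both pieces are strictly decreasing (slopes −6 and −7), so each is injective on its own interval.
The left piece maps (−∞, 5) onto (−15, ∞); the right piece maps [5, ∞) onto (−∞, −15].
These images are disjoint, so no value is attained by both pieces. Thus ψ is injective.
Because the two images are disjoint, no x < 5 has ψ(x) = ψ(5), so we compute ψ⁻¹(−18): −18 lies in (−∞, −15], so solve −7x + 20 = −18: x = (−18 − 20)/(−7) = 38/7.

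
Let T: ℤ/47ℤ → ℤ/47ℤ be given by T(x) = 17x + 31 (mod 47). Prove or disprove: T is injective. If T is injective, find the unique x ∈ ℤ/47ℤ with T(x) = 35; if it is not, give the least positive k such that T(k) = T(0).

3

By definition, T is injective when T(u) = T(v) forces u = v.
Suppose T(u) = T(v) in ℤ/47ℤ. Then 17u + 31 ≡ 17v + 31 (mod 47), therefore 17(u − v) ≡ 0 (mod 47).
Since gcd(17, 47) = 1, 17 is invertible modulo 47, so u − v ≡ 0 (mod 47), i.e. u = v.
Thus T is injective.
We now compute 17⁻¹ mod 47 explicitly. Euclid's algorithm: 47 = 2·17 + 13, 17 = 1·13 + 4, 13 = 3·4 + 1; back-substituting gives 1 = 36·17 − 13·47, so 17⁻¹ ≡ 36 (mod 47).
Since T is injective, we find T⁻¹(35): we need 17x ≡ 35 − 31 ≡ 4 (mod 47). Using 17⁻¹ = 36: x ≡ 36·4 = 144 = 3·47 + 3, so x = 3.
Check: T(3) = 17·3 + 31 = 82 = 1·47 + 35 ≡ 35 (mod 47).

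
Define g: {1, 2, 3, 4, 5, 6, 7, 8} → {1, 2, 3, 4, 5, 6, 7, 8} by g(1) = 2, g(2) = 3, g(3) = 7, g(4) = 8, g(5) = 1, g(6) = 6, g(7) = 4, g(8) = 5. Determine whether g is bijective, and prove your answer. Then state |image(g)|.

The values 2, 3, 7, 8, 1, 6, 4, 5 are a permutation of {1, 2, 3, 4, 5, 6, 7, 8}: each element appears exactly once.
So g is injective and surjective, hence bijective.
The image of g is {1, 2, 3, 4, 5, 6, 7, 8}, which has 8 elements.

8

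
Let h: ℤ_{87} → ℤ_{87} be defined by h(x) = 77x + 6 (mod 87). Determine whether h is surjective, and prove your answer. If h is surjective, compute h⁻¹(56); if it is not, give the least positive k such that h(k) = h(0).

82

Since gcd(77, 87) = 1, 77 is invertible modulo 87. Euclid's algorithm: 87 = 1·77 + 10, 77 = 7·10 + 7, 10 = 1·7 + 3, 7 = 2·3 + 1; back-substituting gives 1 = 26·77 − 23·87, so 77⁻¹ ≡ 26 (mod 87).
Then y ↦ 26(y − 6) is a two-sided inverse to h, so every y ∈ ℤ_{87} has a preimage.
Thus h is surjective.
Since h is surjective, we compute h⁻¹(56): solve 77x + 6 ≡ 56 (mod 87), i.e. 77x ≡ 50 (mod 87).
Multiplying by 77⁻¹ = 26 gives x ≡ 26·50 = 1300 = 14·87 + 82 ≡ 82 (mod 87).
Check: h(82) = 77·82 + 6 = 6320 = 72·87 + 56 ≡ 56 (mod 87).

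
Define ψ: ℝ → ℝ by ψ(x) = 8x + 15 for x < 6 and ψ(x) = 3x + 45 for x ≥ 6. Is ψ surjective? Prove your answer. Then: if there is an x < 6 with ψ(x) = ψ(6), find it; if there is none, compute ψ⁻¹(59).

11/2

Both pieces are strictly increasing (slopes 8 and 3), so each is injective on its own interval.
The left piece maps (−∞, 6) onto (−∞, 63); the right piece maps [6, ∞) onto [63, ∞).
These images together cover ℝ, so ψ is surjective.
Because the two images are disjoint, no x < 6 has ψ(x) = ψ(6), so we compute ψ⁻¹(59): 59 lies in (−∞, 63), so solve 8x + 15 = 59: x = (59 − 15)/8 = 11/2.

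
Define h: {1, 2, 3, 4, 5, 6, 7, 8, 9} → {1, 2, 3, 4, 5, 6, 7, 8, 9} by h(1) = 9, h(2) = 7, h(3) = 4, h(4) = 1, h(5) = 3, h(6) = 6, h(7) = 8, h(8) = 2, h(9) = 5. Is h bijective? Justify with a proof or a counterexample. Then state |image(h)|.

The values 9, 7, 4, 1, 3, 6, 8, 2, 5 are a permutation of {1, 2, 3, 4, 5, 6, 7, 8, 9}: each element appears exactly once.
So h is injective and surjective, hence bijective.
The image of h is {1, 2, 3, 4, 5, 6, 7, 8, 9}, which has 9 elements.

9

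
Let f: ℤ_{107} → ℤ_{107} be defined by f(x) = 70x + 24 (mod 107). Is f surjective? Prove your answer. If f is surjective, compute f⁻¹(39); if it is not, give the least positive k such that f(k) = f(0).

69

Recall that f is surjective if every y in the codomain equals f(x) for some x in the domain.
Since gcd(70, 107) = 1, 70 is invertible modulo 107. Euclid's algorithm: 107 = 1·70 + 37, 70 = 1·37 + 33, 37 = 1·33 + 4, 33 = 8·4 + 1; back-substituting gives 1 = 26·70 − 17·107, so 70⁻¹ ≡ 26 (mod 107).
For any y ∈ ℤ_{107}, x = 26(y − 24) mod 107 satisfies f(x) = 70·26(y − 24) + 24 ≡ y (since 70·26 ≡ 1 mod 107). So every y has a preimage.
Hence f is surjective.
Since f is surjective, we compute f⁻¹(39): solve 70x + 24 ≡ 39 (mod 107), i.e. 70x ≡ 15 (mod 107).
Multiplying by 70⁻¹ = 26 gives x ≡ 26·15 = 390 = 3·107 + 69 ≡ 69 (mod 107).
Check: f(69) = 70·69 + 24 = 4854 = 45·107 + 39 ≡ 39 (mod 107).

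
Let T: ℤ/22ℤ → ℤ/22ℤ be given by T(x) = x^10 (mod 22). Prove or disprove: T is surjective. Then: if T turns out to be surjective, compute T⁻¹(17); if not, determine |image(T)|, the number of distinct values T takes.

4

T(1) = 1^10 = 1.
T(3): Repeated squaring mod 22: 3^1 ≡ 3, 3^2 ≡ 3² = 9, 3^4 ≡ 9² = 81 ≡ 15, 3^8 ≡ 15² = 225 ≡ 5. Since 10 = 8 + 2, 3^10 ≡ 5·9: 5·9 = 45 ≡ 1. So 3^10 ≡ 1 (mod 22).
So T(1) = T(3) = 1 while 1 ≠ 3, therefore T is not injective.
A non-injective map from the 22-element set ℤ/22ℤ to itself takes at most 21 distinct values, so it cannot be surjective. So T is not surjective.
Since T is not surjective, we determine |image(T)|. Computing x^10 mod 22 for each x (by repeated squaring, reducing mod 22 at every step), the values T(0), T(1), …, T(21) are: 0, 1, 12, 1, 12, 1, 12, 1, 12, 1, 12, 11, 12, 1, 12, 1, 12, 1, 12, 1, 12, 1.
The distinct values are {0, 1, 11, 12}; there are 4 of them.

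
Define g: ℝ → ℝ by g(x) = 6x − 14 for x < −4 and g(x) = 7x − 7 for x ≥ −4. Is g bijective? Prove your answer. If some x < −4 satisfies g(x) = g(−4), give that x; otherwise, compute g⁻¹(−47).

-11/2

Both pieces are strictly increasing (slopes 6 and 7), so each is injective on its own interval.
The left piece maps (−∞, −4) onto (−∞, −38); the right piece maps [−4, ∞) onto [−35, ∞).
The images leave a gap (−38 has no preimage), so g is not surjective, hence not bijective.
Because the two images are disjoint, no x < −4 has g(x) = g(−4), so we compute g⁻¹(−47): −47 lies in (−∞, −38), so solve 6x − 14 = −47: x = (−47 + 14)/6 = −11/2.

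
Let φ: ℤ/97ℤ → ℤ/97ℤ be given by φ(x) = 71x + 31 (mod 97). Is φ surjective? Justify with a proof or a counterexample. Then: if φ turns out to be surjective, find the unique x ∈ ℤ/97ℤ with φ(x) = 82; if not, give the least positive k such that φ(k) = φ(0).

54

Since gcd(71, 97) = 1, 71 is invertible modulo 97. Euclid's algorithm: 97 = 1·71 + 26, 71 = 2·26 + 19, 26 = 1·19 + 7, 19 = 2·7 + 5, 7 = 1·5 + 2, 5 = 2·2 + 1; back-substituting gives 1 = 41·71 − 30·97, so 71⁻¹ ≡ 41 (mod 97).
For any y ∈ ℤ/97ℤ, x = 41(y − 31) mod 97 satisfies φ(x) = 71·41(y − 31) + 31 ≡ y (since 71·41 ≡ 1 mod 97). So every y has a preimage.
Thus φ is surjective.
Since φ is surjective, we compute φ⁻¹(82): solve 71x + 31 ≡ 82 (mod 97), i.e. 71x ≡ 51 (mod 97).
Multiplying by 71⁻¹ = 41 gives x ≡ 41·51 = 2091 = 21·97 + 54 ≡ 54 (mod 97).
Check: φ(54) = 71·54 + 31 = 3865 = 39·97 + 82 ≡ 82 (mod 97).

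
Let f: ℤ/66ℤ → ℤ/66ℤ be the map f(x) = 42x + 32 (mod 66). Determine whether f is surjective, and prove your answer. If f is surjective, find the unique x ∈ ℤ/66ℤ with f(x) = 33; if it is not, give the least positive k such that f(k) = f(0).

By definition, f is surjective if every y in the codomain equals f(x) for some x in the domain.
Since gcd(42, 66) = 6, we have 42x ≡ 0 (mod 6) for all x, so f(x) ≡ 2 (mod 6).
But 0 ≢ 2 (mod 6), so 0 ∈ ℤ/66ℤ has no preimage. Hence f is not surjective.
Since f is not surjective, we find the least positive k with f(k) = f(0): this means 42k ≡ 0 (mod 66), i.e. 66 ∣ 42k. Since gcd(42, 66) = 6, dividing through by 6 this holds exactly when 11 ∣ 7k, and as gcd(7, 11) = 1, exactly when 11 ∣ k.
The smallest positive such k is 11.

11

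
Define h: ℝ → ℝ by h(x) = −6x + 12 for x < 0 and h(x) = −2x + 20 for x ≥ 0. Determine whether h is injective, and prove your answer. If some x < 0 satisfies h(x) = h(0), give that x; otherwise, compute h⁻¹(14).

Both pieces are strictly decreasing (slopes −6 and −2), so each is injective on its own interval.
The left piece maps (−∞, 0) onto (12, ∞); the right piece maps [0, ∞) onto (−∞, 20].
These images overlap. In particular h(0) = 20 (right piece), and solving −6x + 12 = 20 on the left piece gives x = −4/3 < 0.
So h(−4/3) = h(0) with −4/3 ≠ 0, and h is not injective. This x = −4/3 is the requested value below 0.

-4/3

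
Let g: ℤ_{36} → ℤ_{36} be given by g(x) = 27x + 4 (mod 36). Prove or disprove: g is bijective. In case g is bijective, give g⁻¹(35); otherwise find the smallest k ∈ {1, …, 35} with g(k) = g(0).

We have gcd(27, 36) = 9 > 1. Taking u = 0 and v = 4: g(0) = 4 and g(4) = 27·4 + 4 = 112 ≡ 4 (mod 36).
So g(0) = g(4) while 0 ≠ 4, hence g is not injective, hence not bijective.
Since g is not bijective, we find the least positive k with g(k) = g(0): this means 27k ≡ 0 (mod 36), i.e. 36 ∣ 27k. Since gcd(27, 36) = 9, dividing through by 9 this holds exactly when 4 ∣ 3k, and as gcd(3, 4) = 1, exactly when 4 ∣ k.
The smallest positive such k is 4.

4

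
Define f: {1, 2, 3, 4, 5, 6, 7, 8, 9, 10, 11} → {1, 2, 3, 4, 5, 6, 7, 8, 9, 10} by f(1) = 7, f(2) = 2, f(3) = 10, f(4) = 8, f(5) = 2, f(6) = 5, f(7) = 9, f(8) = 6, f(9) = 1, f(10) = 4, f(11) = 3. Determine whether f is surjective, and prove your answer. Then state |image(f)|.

Every element of the codomain has a preimage: 1 = f(9), 2 = f(2), 3 = f(11), 4 = f(10), 5 = f(6), 6 = f(8), 7 = f(1), 8 = f(4), 9 = f(7), 10 = f(3).
Thus f is surjective.
The image of f is {1, 2, 3, 4, 5, 6, 7, 8, 9, 10}, which has 10 elements.

10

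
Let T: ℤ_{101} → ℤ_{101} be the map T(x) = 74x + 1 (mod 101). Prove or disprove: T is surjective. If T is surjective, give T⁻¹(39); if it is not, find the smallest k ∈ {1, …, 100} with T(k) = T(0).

36

Since gcd(74, 101) = 1, 74 is invertible modulo 101. Euclid's algorithm: 101 = 1·74 + 27, 74 = 2·27 + 20, 27 = 1·20 + 7, 20 = 2·7 + 6, 7 = 1·6 + 1; back-substituting gives 1 = 86·74 − 63·101, so 74⁻¹ ≡ 86 (mod 101).
For any y ∈ ℤ_{101}, x = 86(y − 1) mod 101 satisfies T(x) = 74·86(y − 1) + 1 ≡ y (since 74·86 ≡ 1 mod 101). So every y has a preimage.
Therefore T is surjective.
Since T is surjective, we find T⁻¹(39): we need 74x ≡ 39 − 1 ≡ 38 (mod 101). Using 74⁻¹ = 86: x ≡ 86·38 = 3268 = 32·101 + 36, so x = 36.
Check: T(36) = 74·36 + 1 = 2665 = 26·101 + 39 ≡ 39 (mod 101).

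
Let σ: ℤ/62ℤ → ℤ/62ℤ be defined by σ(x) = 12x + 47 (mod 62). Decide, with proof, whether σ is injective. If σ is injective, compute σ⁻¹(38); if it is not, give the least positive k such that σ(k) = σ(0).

31

By definition, σ is injective when σ(x_1) = σ(x_2) forces x_1 = x_2.
We have gcd(12, 62) = 2 > 1. Taking x_1 = 0 and x_2 = 31: σ(0) = 47 and σ(31) = 12·31 + 47 = 419 ≡ 47 (mod 62).
So σ(0) = σ(31) while 0 ≠ 31, hence σ is not injective.
Since σ is not injective, we find the least positive k with σ(k) = σ(0): this means 12k ≡ 0 (mod 62), i.e. 62 ∣ 12k. Since gcd(12, 62) = 2, dividing through by 2 this holds exactly when 31 ∣ 6k, and as gcd(6, 31) = 1, exactly when 31 ∣ k.
The smallest positive such k is 31.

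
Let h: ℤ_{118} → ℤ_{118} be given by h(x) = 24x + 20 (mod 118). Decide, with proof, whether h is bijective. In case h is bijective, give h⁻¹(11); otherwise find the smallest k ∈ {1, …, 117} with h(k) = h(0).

We have gcd(24, 118) = 2 > 1. Taking x_1 = 0 and x_2 = 59: h(0) = 20 and h(59) = 24·59 + 20 = 1436 ≡ 20 (mod 118).
So h(0) = h(59) while 0 ≠ 59, thus h is not injective, hence not bijective.
Since h is not bijective, we find the least positive k with h(k) = h(0): this means 24k ≡ 0 (mod 118), i.e. 118 ∣ 24k. Since gcd(24, 118) = 2, dividing through by 2 this holds exactly when 59 ∣ 12k, and as gcd(12, 59) = 1, exactly when 59 ∣ k.
The smallest positive such k is 59.

59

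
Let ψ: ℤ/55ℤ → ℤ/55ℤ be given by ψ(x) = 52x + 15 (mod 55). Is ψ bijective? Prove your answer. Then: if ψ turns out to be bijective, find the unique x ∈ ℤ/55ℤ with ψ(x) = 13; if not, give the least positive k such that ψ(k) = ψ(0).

19

Suppose ψ(x_1) = ψ(x_2) in ℤ/55ℤ. Then 52x_1 + 15 ≡ 52x_2 + 15 (mod 55), thus 52(x_1 − x_2) ≡ 0 (mod 55).
Since gcd(52, 55) = 1, 52 is invertible modulo 55, thus x_1 − x_2 ≡ 0 (mod 55), i.e. x_1 = x_2.
We now compute 52⁻¹ mod 55 explicitly. Euclid's algorithm: 55 = 1·52 + 3, 52 = 17·3 + 1; back-substituting gives 1 = 18·52 − 17·55, so 52⁻¹ ≡ 18 (mod 55).
For any y ∈ ℤ/55ℤ, x = 18(y − 15) mod 55 satisfies ψ(x) = 52·18(y − 15) + 15 ≡ y (since 52·18 ≡ 1 mod 55). So every y has a preimage.
Therefore ψ is bijective.
Since ψ is bijective, we find ψ⁻¹(13): we need 52x ≡ 13 − 15 ≡ 53 (mod 55). Using 52⁻¹ = 18: x ≡ 18·53 = 954 = 17·55 + 19, so x = 19.
Check: ψ(19) = 52·19 + 15 = 1003 = 18·55 + 13 ≡ 13 (mod 55).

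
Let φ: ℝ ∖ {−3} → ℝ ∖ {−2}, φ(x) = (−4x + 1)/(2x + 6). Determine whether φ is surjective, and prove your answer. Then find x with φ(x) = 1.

-5/6

For any y ≠ −2, solving y(2x + 6) = −4x + 1 for x gives a well-defined x ≠ −3. So φ is surjective.
Solving φ(x) = 1: cross-multiplying gives −4x + 1 = 1(2x + 6), which rearranges to −6x = 5, so x = −5/6.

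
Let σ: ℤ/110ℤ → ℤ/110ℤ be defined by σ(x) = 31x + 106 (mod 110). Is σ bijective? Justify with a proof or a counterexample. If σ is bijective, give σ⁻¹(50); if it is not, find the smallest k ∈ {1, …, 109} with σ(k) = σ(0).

94

Recall: σ is injective when σ(s) = σ(t) forces s = t.
If σ(s) = σ(t), then 31s ≡ 31t (mod 110). Because gcd(31, 110) = 1, we may cancel 31 to get s ≡ t (mod 110).
We now compute 31⁻¹ mod 110 explicitly. Euclid's algorithm: 110 = 3·31 + 17, 31 = 1·17 + 14, 17 = 1·14 + 3, 14 = 4·3 + 2, 3 = 1·2 + 1; back-substituting gives 1 = 71·31 − 20·110, so 31⁻¹ ≡ 71 (mod 110).
Then y ↦ 71(y − 106) is a two-sided inverse to σ, so every y ∈ ℤ/110ℤ has a preimage.
Hence σ is bijective.
Since σ is bijective, we compute σ⁻¹(50): solve 31x + 106 ≡ 50 (mod 110), i.e. 31x ≡ 54 (mod 110).
Multiplying by 31⁻¹ = 71 gives x ≡ 71·54 = 3834 = 34·110 + 94 ≡ 94 (mod 110).
Check: σ(94) = 31·94 + 106 = 3020 = 27·110 + 50 ≡ 50 (mod 110).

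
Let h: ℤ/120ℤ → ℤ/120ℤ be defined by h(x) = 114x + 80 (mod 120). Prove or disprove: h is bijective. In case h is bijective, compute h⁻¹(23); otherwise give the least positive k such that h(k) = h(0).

20

We have gcd(114, 120) = 6 > 1. Taking u = 0 and v = 20: h(0) = 80 and h(20) = 114·20 + 80 = 2360 ≡ 80 (mod 120).
So h(0) = h(20) while 0 ≠ 20, therefore h is not injective, hence not bijective.
Since h is not bijective, we find the least positive k with h(k) = h(0): this means 114k ≡ 0 (mod 120), i.e. 120 ∣ 114k. Since gcd(114, 120) = 6, dividing through by 6 this holds exactly when 20 ∣ 19k, and as gcd(19, 20) = 1, exactly when 20 ∣ k.
The smallest positive such k is 20.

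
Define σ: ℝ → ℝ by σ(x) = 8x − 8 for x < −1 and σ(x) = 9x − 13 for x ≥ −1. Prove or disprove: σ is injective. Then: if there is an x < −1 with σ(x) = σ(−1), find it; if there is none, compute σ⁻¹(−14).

Both pieces are strictly increasing (slopes 8 and 9), so each is injective on its own interval.
The left piece maps (−∞, −1) onto (−∞, −16); the right piece maps [−1, ∞) onto [−22, ∞).
These images overlap. In particular σ(−1) = −22 (right piece), and solving 8x − 8 = −22 on the left piece gives x = −7/4 < −1.
So σ(−7/4) = σ(−1) with −7/4 ≠ −1, and σ is not injective. This x = −7/4 is the requested value below −1.

-7/4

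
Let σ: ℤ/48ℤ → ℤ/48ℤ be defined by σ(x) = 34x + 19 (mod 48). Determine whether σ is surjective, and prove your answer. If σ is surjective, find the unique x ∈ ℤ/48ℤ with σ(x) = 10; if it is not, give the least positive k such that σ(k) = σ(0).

Since gcd(34, 48) = 2, we have 34x ≡ 0 (mod 2) for all x, so σ(x) ≡ 1 (mod 2).
But 0 ≢ 1 (mod 2), so 0 ∈ ℤ/48ℤ has no preimage. So σ is not surjective.
Since σ is not surjective, we find the least positive k with σ(k) = σ(0): this means 34k ≡ 0 (mod 48), i.e. 48 ∣ 34k. Since gcd(34, 48) = 2, dividing through by 2 this holds exactly when 24 ∣ 17k, and as gcd(17, 24) = 1, exactly when 24 ∣ k.
The smallest positive such k is 24.

24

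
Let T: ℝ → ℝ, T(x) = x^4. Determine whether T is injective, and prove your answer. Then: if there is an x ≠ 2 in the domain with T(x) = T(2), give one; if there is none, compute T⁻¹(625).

-2

T(2) = 16 = (−2)^4 = T(−2) (since 4 is even), with 2 ≠ −2. So T is not injective.
For the follow-up, such an x exists: taking x = −2 ∈ ℝ gives T(−2) = 16 = T(2) with −2 ≠ 2.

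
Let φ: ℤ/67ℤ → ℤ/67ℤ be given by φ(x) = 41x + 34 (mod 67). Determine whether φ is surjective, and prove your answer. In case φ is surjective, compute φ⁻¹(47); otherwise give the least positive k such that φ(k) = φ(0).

Since gcd(41, 67) = 1, 41 is invertible modulo 67. Euclid's algorithm: 67 = 1·41 + 26, 41 = 1·26 + 15, 26 = 1·15 + 11, 15 = 1·11 + 4, 11 = 2·4 + 3, 4 = 1·3 + 1; back-substituting gives 1 = 18·41 − 11·67, so 41⁻¹ ≡ 18 (mod 67).
Then y ↦ 18(y − 34) is a two-sided inverse to φ, so every y ∈ ℤ/67ℤ has a preimage.
Therefore φ is surjective.
Since φ is surjective, we compute φ⁻¹(47): solve 41x + 34 ≡ 47 (mod 67), i.e. 41x ≡ 13 (mod 67).
Multiplying by 41⁻¹ = 18 gives x ≡ 18·13 = 234 = 3·67 + 33 ≡ 33 (mod 67).
Check: φ(33) = 41·33 + 34 = 1387 = 20·67 + 47 ≡ 47 (mod 67).

33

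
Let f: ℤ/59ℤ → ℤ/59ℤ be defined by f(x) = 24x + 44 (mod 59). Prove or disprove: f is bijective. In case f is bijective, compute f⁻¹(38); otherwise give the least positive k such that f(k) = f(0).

Recall that f is injective if f(a) = f(b) implies a = b.
Suppose f(a) = f(b) in ℤ/59ℤ. Then 24a + 44 ≡ 24b + 44 (mod 59), so 24(a − b) ≡ 0 (mod 59).
Since gcd(24, 59) = 1, 24 is invertible modulo 59, therefore a − b ≡ 0 (mod 59), i.e. a = b.
We now compute 24⁻¹ mod 59 explicitly. Euclid's algorithm: 59 = 2·24 + 11, 24 = 2·11 + 2, 11 = 5·2 + 1; back-substituting gives 1 = 32·24 − 13·59, so 24⁻¹ ≡ 32 (mod 59).
Then y ↦ 32(y − 44) is a two-sided inverse to f, so every y ∈ ℤ/59ℤ has a preimage.
Therefore f is bijective.
Since f is bijective, we compute f⁻¹(38): solve 24x + 44 ≡ 38 (mod 59), i.e. 24x ≡ 53 (mod 59).
Multiplying by 24⁻¹ = 32 gives x ≡ 32·53 = 1696 = 28·59 + 44 ≡ 44 (mod 59).
Check: f(44) = 24·44 + 44 = 1100 = 18·59 + 38 ≡ 38 (mod 59).

44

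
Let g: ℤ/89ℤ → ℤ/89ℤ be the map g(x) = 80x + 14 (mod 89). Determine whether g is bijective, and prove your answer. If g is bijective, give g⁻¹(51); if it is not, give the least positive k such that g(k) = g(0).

Suppose g(x_1) = g(x_2) in ℤ/89ℤ. Then 80x_1 + 14 ≡ 80x_2 + 14 (mod 89), hence 80(x_1 − x_2) ≡ 0 (mod 89).
Since gcd(80, 89) = 1, 80 is invertible modulo 89, so x_1 − x_2 ≡ 0 (mod 89), i.e. x_1 = x_2.
We now compute 80⁻¹ mod 89 explicitly. Euclid's algorithm: 89 = 1·80 + 9, 80 = 8·9 + 8, 9 = 1·8 + 1; back-substituting gives 1 = 79·80 − 71·89, so 80⁻¹ ≡ 79 (mod 89).
For any y ∈ ℤ/89ℤ, x = 79(y − 14) mod 89 satisfies g(x) = 80·79(y − 14) + 14 ≡ y (since 80·79 ≡ 1 mod 89). So every y has a preimage.
Thus g is bijective.
Since g is bijective, we compute g⁻¹(51): solve 80x + 14 ≡ 51 (mod 89), i.e. 80x ≡ 37 (mod 89).
Multiplying by 80⁻¹ = 79 gives x ≡ 79·37 = 2923 = 32·89 + 75 ≡ 75 (mod 89).
Check: g(75) = 80·75 + 14 = 6014 = 67·89 + 51 ≡ 51 (mod 89).

75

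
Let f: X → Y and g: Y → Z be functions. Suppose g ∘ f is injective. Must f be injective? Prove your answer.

injective

Suppose f(a) = f(b). Applying g: (g ∘ f)(a) = (g ∘ f)(b). Since g ∘ f is injective, a = b. Hence f is injective.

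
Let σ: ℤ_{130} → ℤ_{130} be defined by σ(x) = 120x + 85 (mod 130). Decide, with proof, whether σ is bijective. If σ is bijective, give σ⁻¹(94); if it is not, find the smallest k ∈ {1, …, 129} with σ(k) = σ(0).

We have gcd(120, 130) = 10 > 1. Taking x_1 = 0 and x_2 = 13: σ(0) = 85 and σ(13) = 120·13 + 85 = 1645 ≡ 85 (mod 130).
So σ(0) = σ(13) while 0 ≠ 13, hence σ is not injective, hence not bijective.
Since σ is not bijective, we find the least positive k with σ(k) = σ(0): this means 120k ≡ 0 (mod 130), i.e. 130 ∣ 120k. Since gcd(120, 130) = 10, dividing through by 10 this holds exactly when 13 ∣ 12k, and as gcd(12, 13) = 1, exactly when 13 ∣ k.
The smallest positive such k is 13.

13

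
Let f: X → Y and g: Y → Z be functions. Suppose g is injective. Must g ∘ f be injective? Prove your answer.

not injective

No. Take X = {0, 1}, Y = Z = {0, 1, 2, 3, 4}, f(0) = f(1) = 0, and g = identity (injective).
Then (g ∘ f)(0) = (g ∘ f)(1) = 0 with 0 ≠ 1, so g ∘ f is not injective.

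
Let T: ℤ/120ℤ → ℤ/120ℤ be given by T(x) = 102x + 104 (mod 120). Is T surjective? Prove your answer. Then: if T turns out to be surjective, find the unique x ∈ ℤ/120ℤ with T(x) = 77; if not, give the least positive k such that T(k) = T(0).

Since gcd(102, 120) = 6, we have 102x ≡ 0 (mod 6) for all x, so T(x) ≡ 2 (mod 6).
But 0 ≢ 2 (mod 6), so 0 ∈ ℤ/120ℤ has no preimage. Thus T is not surjective.
Since T is not surjective, we find the least positive k with T(k) = T(0): this means 102k ≡ 0 (mod 120), i.e. 120 ∣ 102k. Since gcd(102, 120) = 6, dividing through by 6 this holds exactly when 20 ∣ 17k, and as gcd(17, 20) = 1, exactly when 20 ∣ k.
The smallest positive such k is 20.

20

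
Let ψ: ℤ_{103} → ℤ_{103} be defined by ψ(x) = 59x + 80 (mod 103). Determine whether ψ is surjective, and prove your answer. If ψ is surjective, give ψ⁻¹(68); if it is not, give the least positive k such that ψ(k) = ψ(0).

19

Since gcd(59, 103) = 1, 59 is invertible modulo 103. Euclid's algorithm: 103 = 1·59 + 44, 59 = 1·44 + 15, 44 = 2·15 + 14, 15 = 1·14 + 1; back-substituting gives 1 = 7·59 − 4·103, so 59⁻¹ ≡ 7 (mod 103).
Then y ↦ 7(y − 80) is a two-sided inverse to ψ, so every y ∈ ℤ_{103} has a preimage.
So ψ is surjective.
Since ψ is surjective, we find ψ⁻¹(68): we need 59x ≡ 68 − 80 ≡ 91 (mod 103). Using 59⁻¹ = 7: x ≡ 7·91 = 637 = 6·103 + 19, so x = 19.
Check: ψ(19) = 59·19 + 80 = 1201 = 11·103 + 68 ≡ 68 (mod 103).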